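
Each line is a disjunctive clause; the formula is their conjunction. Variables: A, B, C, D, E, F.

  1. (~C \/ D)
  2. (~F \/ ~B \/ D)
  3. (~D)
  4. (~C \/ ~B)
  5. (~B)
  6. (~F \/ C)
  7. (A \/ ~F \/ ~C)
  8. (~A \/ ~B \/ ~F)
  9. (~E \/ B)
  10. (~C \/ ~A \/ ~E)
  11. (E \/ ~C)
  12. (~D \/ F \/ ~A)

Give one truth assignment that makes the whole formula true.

A = 1, B = 0, C = 0, D = 0, E = 0, F = 0

Check each clause:
  1. (D \/ ~C) — ~C is true.
  2. (~B \/ ~F \/ D) — ~F is true.
  3. (~D) — ~D is true.
  4. (~B \/ ~C) — ~C is true.
  5. (~B) — ~B is true.
  6. (~F \/ C) — ~F is true.
  7. (A \/ ~C \/ ~F) — A is true.
  8. (~F \/ ~B \/ ~A) — ~F is true.
  9. (B \/ ~E) — ~E is true.
  10. (~A \/ ~C \/ ~E) — ~E is true.
  11. (~C \/ E) — ~C is true.
  12. (~A \/ F \/ ~D) — ~D is true.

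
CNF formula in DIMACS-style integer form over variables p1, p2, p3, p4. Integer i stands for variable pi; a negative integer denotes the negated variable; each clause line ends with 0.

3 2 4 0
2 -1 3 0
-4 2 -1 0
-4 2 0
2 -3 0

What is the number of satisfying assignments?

8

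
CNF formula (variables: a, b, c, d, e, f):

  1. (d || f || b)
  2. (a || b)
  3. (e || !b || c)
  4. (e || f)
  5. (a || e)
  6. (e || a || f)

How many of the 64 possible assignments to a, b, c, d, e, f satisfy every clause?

Split on e, then a.
  e=T, a=T: c free; 7 ways for (b,d,f) × 2^1 = 14.
  e=T, a=F: forces b=T; c, d, f free → 2^3 = 8.
  e=F, a=T: d free; 3 ways for (b,c,f) × 2^1 = 6.
  e=F, a=F: a clause becomes empty — 0.
Total: 14 + 8 + 6 + 0 = 28.

28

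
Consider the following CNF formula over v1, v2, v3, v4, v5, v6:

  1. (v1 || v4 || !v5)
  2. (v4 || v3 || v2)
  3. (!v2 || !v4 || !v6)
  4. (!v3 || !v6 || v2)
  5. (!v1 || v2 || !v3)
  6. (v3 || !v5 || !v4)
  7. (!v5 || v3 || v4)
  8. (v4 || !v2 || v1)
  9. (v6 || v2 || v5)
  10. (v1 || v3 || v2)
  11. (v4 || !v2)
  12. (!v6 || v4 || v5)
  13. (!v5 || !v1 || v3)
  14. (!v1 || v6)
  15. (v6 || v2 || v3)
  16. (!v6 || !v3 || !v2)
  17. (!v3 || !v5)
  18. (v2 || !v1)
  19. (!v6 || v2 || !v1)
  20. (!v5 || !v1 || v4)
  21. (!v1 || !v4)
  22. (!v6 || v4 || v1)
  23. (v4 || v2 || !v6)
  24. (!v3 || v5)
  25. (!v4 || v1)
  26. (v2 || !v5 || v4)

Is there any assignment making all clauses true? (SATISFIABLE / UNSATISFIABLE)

UNSATISFIABLE

v2 = True:
  propagation gives v4=True, v6=False, v1=False; an empty clause results — contradiction.
v2 = False:
  propagation gives v1=False, v3=True, v6=False, v5=True; an empty clause results — contradiction.
Every branch closes, so no satisfying assignment exists.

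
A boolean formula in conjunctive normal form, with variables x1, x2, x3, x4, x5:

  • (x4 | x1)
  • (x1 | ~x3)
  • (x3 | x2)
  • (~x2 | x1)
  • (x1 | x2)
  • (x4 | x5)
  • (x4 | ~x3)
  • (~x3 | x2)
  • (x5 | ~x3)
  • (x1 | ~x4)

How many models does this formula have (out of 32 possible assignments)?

Satisfying assignments:
  x1=T x2=T x3=F x4=F x5=T
  x1=T x2=T x3=F x4=T x5=F
  x1=T x2=T x3=F x4=T x5=T
  x1=T x2=T x3=T x4=T x5=T
That's 4 in total.

4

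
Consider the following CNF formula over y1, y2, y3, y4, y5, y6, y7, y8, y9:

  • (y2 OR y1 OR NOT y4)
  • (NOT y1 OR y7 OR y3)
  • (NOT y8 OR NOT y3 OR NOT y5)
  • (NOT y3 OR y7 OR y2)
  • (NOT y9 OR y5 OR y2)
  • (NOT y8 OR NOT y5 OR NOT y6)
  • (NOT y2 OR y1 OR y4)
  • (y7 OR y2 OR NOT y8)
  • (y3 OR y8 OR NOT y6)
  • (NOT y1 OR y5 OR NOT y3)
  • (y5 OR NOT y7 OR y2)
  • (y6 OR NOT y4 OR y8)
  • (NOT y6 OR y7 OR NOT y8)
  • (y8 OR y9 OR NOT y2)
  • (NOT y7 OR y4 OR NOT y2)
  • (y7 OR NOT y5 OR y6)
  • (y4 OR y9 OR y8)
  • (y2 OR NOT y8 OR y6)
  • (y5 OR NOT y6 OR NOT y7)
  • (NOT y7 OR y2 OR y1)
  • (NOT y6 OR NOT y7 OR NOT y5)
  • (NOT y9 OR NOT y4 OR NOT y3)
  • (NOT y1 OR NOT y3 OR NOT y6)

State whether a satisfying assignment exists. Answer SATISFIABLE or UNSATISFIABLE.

SATISFIABLE

Set y1 = False and propagate.
For the remaining variables, y2 = True, y3 = False, y4 = True, y5 = False, y6 = False, y7 = True, y8 = True, y9 = True works.
Every clause has at least one true literal under this assignment.
So y1 = False  y2 = True  y3 = False  y4 = True  y5 = False  y6 = False  y7 = True  y8 = True  y9 = True is a satisfying assignment.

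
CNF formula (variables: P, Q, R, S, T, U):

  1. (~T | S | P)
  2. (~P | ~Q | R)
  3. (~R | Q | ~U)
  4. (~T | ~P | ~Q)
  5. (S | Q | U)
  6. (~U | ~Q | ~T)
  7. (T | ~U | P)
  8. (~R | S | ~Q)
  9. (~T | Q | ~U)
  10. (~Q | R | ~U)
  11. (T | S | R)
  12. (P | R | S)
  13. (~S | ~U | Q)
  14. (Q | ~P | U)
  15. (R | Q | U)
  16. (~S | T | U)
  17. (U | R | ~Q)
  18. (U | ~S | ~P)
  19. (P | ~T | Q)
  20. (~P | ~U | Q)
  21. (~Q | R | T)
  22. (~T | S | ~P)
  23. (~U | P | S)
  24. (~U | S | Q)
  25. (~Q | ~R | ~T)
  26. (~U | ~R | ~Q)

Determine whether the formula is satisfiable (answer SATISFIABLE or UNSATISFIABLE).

UNSATISFIABLE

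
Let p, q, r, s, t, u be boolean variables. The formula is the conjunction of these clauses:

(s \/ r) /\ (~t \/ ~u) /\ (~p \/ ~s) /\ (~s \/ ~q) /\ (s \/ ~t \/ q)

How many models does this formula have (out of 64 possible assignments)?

Split on s, then q.
  s=T, q=T: a clause becomes empty — 0.
  s=T, q=F: r free; 3 ways for (p,t,u) × 2^1 = 6.
  s=F, q=T: p free; 3 ways for (r,t,u) × 2^1 = 6.
  s=F, q=F: remaining (p,r,t,u) ∈ {(F,T,F,F); (F,T,F,T); (T,T,F,F); (T,T,F,T)} — 4.
Total: 0 + 6 + 6 + 4 = 16.

16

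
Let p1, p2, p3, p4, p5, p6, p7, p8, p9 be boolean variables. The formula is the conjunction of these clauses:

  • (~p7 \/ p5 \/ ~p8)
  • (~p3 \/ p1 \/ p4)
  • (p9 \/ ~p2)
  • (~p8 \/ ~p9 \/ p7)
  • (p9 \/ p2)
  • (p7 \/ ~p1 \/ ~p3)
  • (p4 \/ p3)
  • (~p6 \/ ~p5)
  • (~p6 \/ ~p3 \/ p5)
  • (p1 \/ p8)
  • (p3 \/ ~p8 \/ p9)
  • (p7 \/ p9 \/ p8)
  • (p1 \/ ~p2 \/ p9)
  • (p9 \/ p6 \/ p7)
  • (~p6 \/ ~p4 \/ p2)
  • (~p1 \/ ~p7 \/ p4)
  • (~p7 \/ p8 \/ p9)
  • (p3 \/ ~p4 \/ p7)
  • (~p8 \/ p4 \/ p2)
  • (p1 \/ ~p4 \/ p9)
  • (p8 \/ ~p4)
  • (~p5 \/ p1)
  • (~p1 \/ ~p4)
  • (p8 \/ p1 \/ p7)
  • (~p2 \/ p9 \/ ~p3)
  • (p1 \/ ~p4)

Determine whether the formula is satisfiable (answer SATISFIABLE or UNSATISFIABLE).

UNSATISFIABLE

p1 = True:
  propagation gives p4=False, p3=True, p7=True; an empty clause results — contradiction.
p1 = False:
  propagation gives p8=True, p5=False, p7=False, p9=False; an empty clause results — contradiction.
Every branch closes, so no satisfying assignment exists.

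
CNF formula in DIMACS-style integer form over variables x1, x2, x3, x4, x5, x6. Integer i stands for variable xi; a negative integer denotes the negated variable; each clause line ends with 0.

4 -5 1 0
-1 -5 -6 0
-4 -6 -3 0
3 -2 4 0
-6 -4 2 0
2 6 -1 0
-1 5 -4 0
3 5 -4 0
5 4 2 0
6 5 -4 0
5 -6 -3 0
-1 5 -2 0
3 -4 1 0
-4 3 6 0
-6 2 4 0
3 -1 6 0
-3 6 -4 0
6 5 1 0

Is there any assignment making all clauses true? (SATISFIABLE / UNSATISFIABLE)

SATISFIABLE

Try x1 = True.
Try x2 = True.
  then x5 is forced to True.
  then x6 is forced to False.
  then x3 is forced to True.
  then x4 is forced to False.
Every clause has at least one true literal under this assignment.
So x1=T  x2=T  x3=T  x4=F  x5=T  x6=F is a satisfying assignment.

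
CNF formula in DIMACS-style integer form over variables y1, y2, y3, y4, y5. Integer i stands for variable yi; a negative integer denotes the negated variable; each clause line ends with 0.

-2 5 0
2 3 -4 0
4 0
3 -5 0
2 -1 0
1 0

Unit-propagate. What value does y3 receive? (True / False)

True

Unit clause (y4) sets y4 = True.
(y1) stands alone — y1 = True.
(y2 | ~y1): since y1 = True, the clause reduces to (y2). y2 = True.
(~y2 | y5) with y2 = True leaves only y5, so y5 = True.
From (~y5 | y3) and y5 = True: y3 = True.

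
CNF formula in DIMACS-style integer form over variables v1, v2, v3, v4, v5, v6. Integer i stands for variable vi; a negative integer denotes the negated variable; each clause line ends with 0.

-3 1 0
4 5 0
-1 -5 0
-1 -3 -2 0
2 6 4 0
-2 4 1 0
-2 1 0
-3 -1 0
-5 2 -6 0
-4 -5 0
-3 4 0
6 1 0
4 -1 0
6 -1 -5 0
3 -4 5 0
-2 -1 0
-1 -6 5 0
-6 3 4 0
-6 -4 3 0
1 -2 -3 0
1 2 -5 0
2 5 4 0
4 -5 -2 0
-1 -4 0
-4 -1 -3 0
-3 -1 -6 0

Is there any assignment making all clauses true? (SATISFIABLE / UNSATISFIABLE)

v1 = True:
  propagation gives v5=False, v4=True; an empty clause results — contradiction.
v1 = False:
  propagation gives v3=False, v2=False, v6=True, v5=False; an empty clause results — contradiction.
Every branch closes, so no satisfying assignment exists.

UNSATISFIABLE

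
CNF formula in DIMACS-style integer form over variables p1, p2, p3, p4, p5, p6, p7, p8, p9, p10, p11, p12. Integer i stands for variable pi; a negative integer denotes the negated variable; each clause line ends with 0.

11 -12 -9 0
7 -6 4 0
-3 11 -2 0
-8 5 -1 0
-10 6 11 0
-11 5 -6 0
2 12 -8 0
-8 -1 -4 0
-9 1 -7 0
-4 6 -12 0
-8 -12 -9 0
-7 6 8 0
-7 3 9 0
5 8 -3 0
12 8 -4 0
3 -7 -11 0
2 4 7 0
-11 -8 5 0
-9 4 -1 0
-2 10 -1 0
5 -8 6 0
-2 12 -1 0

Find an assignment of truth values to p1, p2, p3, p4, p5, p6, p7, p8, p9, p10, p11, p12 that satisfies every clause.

Set p1 = False and propagate.
For the remaining variables, p2 = False, p3 = True, p4 = True, p5 = False, p6 = True, p7 = False, p8 = True, p9 = False, p10 = False, p11 = False, p12 = True works.
Every clause has at least one true literal under this assignment.
Check each clause:
  1. (!p9 || !p12 || p11) — !p9 is true.
  2. (p7 || p4 || !p6) — p4 is true.
  3. (p11 || !p2 || !p3) — !p2 is true.
  4. (!p1 || !p8 || p5) — !p1 is true.
  5. (p6 || p11 || !p10) — !p10 is true.
  6. (!p11 || p5 || !p6) — !p11 is true.
  7. (!p8 || p12 || p2) — p12 is true.
  8. (!p8 || !p1 || !p4) — !p1 is true.
  9. (!p9 || p1 || !p7) — !p7 is true.
  10. (p6 || !p4 || !p12) — p6 is true.
  11. (!p8 || !p9 || !p12) — !p9 is true.
  12. (p6 || p8 || !p7) — p8 is true.
  13. (p3 || p9 || !p7) — !p7 is true.
  14. (p5 || !p3 || p8) — p8 is true.
  15. (p12 || p8 || !p4) — p8 is true.
  16. (!p7 || !p11 || p3) — !p7 is true.
  17. (p4 || p2 || p7) — p4 is true.
  18. (p5 || !p11 || !p8) — !p11 is true.
  19. (!p1 || p4 || !p9) — p4 is true.
  20. (!p1 || p10 || !p2) — !p1 is true.
  21. (p6 || !p8 || p5) — p6 is true.
  22. (p12 || !p2 || !p1) — p12 is true.

p1=0, p2=0, p3=1, p4=1, p5=0, p6=1, p7=0, p8=1, p9=0, p10=0, p11=0, p12=1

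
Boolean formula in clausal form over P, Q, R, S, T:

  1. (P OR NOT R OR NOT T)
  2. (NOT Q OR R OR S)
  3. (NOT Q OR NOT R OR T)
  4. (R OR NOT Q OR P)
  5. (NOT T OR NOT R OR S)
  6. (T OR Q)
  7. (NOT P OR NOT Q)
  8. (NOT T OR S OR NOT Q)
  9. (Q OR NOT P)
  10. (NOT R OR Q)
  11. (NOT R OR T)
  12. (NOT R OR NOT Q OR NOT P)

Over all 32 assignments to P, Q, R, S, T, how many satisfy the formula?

2

Satisfying assignments:
  P=0 Q=0 R=0 S=0 T=1
  P=0 Q=0 R=0 S=1 T=1
Count: 2.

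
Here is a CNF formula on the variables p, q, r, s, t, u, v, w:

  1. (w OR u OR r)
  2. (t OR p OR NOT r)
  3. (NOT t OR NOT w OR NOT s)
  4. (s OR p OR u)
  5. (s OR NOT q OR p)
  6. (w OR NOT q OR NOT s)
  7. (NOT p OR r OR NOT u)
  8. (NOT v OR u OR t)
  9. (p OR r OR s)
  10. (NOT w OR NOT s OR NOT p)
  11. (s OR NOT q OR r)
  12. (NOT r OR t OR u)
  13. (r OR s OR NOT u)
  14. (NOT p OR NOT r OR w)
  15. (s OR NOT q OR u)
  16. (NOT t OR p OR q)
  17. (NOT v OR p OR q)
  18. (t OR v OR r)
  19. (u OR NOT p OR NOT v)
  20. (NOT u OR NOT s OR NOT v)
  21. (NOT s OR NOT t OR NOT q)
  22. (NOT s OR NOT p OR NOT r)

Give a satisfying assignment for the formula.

Branch on p: take p = True.
Set q = True and propagate.
For the remaining variables, r = True, s = False, t = True, u = True, v = True, w = True works.
Check each clause:
  1. (r OR u OR w) — w is true.
  2. (NOT r OR p OR t) — p is true.
  3. (NOT s OR NOT t OR NOT w) — NOT s is true.
  4. (s OR p OR u) — p is true.
  5. (s OR NOT q OR p) — p is true.
  6. (NOT q OR NOT s OR w) — w is true.
  7. (NOT p OR r OR NOT u) — r is true.
  8. (t OR u OR NOT v) — t is true.
  9. (p OR r OR s) — p is true.
  10. (NOT w OR NOT s OR NOT p) — NOT s is true.
  11. (NOT q OR s OR r) — r is true.
  12. (NOT r OR u OR t) — t is true.
  13. (r OR NOT u OR s) — r is true.
  14. (w OR NOT p OR NOT r) — w is true.
  15. (u OR s OR NOT q) — u is true.
  16. (q OR NOT t OR p) — p is true.
  17. (p OR q OR NOT v) — p is true.
  18. (v OR r OR t) — r is true.
  19. (NOT v OR NOT p OR u) — u is true.
  20. (NOT s OR NOT v OR NOT u) — NOT s is true.
  21. (NOT s OR NOT q OR NOT t) — NOT s is true.
  22. (NOT r OR NOT s OR NOT p) — NOT s is true.

p = T, q = T, r = T, s = F, t = T, u = T, v = T, w = T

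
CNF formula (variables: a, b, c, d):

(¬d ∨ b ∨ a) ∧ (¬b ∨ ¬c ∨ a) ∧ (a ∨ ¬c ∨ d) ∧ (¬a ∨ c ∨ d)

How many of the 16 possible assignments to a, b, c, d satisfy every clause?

9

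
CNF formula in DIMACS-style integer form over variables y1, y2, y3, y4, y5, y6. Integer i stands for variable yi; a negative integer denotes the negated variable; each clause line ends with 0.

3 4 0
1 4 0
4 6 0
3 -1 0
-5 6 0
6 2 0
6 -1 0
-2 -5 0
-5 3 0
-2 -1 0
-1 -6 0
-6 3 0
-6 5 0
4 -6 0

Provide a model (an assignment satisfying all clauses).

Pure literal: y3 appears only positively; assign y3 = True.
y4 occurs only positively in the remaining clauses — set y4 = True.
Branch on y1: take y1 = False.
Set y2 = True and propagate.
  then y5 is forced to False.
  then y6 is forced to False.
Every clause has at least one true literal under this assignment.
Check each clause:
  1. (y3 || y4) — y3 is true.
  2. (y1 || y4) — y4 is true.
  3. (y6 || y4) — y4 is true.
  4. (y3 || !y1) — y3 is true.
  5. (!y5 || y6) — !y5 is true.
  6. (y6 || y2) — y2 is true.
  7. (!y1 || y6) — !y1 is true.
  8. (!y2 || !y5) — !y5 is true.
  9. (!y5 || y3) — y3 is true.
  10. (!y2 || !y1) — !y1 is true.
  11. (!y1 || !y6) — !y6 is true.
  12. (!y6 || y3) — !y6 is true.
  13. (y5 || !y6) — !y6 is true.
  14. (!y6 || y4) — !y6 is true.

y1 = False, y2 = True, y3 = True, y4 = True, y5 = False, y6 = False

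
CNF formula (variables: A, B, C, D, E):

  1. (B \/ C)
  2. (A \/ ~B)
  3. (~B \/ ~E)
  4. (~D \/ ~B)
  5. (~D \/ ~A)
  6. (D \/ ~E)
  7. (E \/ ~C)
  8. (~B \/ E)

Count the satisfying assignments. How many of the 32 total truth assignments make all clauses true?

Satisfying assignments:
  A=F B=F C=T D=T E=T
Count: 1.

1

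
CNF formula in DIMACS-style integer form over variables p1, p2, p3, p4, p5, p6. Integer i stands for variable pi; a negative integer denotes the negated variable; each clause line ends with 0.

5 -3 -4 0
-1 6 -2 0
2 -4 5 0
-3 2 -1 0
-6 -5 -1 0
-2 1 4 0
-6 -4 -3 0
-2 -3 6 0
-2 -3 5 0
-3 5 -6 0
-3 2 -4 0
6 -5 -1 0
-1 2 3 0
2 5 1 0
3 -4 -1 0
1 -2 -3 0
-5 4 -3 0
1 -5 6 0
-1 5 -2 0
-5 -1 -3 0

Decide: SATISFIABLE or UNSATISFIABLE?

SATISFIABLE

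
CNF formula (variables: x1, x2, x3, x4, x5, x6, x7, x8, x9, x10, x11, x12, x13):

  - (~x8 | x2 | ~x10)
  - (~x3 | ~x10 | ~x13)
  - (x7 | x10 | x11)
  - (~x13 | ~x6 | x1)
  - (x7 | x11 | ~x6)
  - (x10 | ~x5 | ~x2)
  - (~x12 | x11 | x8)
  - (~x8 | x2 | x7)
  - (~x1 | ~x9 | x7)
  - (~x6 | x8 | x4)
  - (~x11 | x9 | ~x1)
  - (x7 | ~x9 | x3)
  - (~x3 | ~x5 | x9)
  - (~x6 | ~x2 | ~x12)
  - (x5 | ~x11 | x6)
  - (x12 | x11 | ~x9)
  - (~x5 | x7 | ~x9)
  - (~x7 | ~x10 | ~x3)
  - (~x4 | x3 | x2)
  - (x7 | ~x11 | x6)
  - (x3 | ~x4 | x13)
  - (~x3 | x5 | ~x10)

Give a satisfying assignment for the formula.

Branch on x1: take x1 = False.
Try x2 = False.
The remaining clauses are satisfied by x3 = True, x4 = True, x5 = False, x6 = True, x7 = True, x8 = False, x9 = True, x10 = False, x11 = True, x12 = True, x13 = False.
Every clause has at least one true literal under this assignment.

x1 = False, x2 = False, x3 = True, x4 = True, x5 = False, x6 = True, x7 = True, x8 = False, x9 = True, x10 = False, x11 = True, x12 = True, x13 = False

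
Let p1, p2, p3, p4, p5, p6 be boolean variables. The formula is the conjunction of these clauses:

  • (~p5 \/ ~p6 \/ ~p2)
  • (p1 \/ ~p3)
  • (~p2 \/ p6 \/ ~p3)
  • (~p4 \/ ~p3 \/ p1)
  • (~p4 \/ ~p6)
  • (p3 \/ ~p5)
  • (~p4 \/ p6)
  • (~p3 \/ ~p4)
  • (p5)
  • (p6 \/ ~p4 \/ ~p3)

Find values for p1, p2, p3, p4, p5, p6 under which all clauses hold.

p1=T, p2=F, p3=T, p4=F, p5=T, p6=T

Check each clause:
  1. (~p2 \/ ~p6 \/ ~p5) — ~p2 is true.
  2. (p1 \/ ~p3) — p1 is true.
  3. (~p3 \/ ~p2 \/ p6) — p6 is true.
  4. (~p4 \/ ~p3 \/ p1) — p1 is true.
  5. (~p4 \/ ~p6) — ~p4 is true.
  6. (p3 \/ ~p5) — p3 is true.
  7. (~p4 \/ p6) — ~p4 is true.
  8. (~p4 \/ ~p3) — ~p4 is true.
  9. (p5) — p5 is true.
  10. (~p4 \/ ~p3 \/ p6) — ~p4 is true.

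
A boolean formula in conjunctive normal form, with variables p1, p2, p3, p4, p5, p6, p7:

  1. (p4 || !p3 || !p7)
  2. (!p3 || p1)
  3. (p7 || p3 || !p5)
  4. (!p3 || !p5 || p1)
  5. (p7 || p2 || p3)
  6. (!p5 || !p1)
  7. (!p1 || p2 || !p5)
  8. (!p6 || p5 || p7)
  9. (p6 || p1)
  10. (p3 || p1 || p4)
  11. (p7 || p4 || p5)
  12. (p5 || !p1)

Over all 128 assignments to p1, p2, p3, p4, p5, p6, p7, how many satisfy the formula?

Satisfying assignments:
  p1=F p2=F p3=F p4=T p5=F p6=T p7=T
  p1=F p2=F p3=F p4=T p5=T p6=T p7=T
  p1=F p2=T p3=F p4=T p5=F p6=T p7=T
  p1=F p2=T p3=F p4=T p5=T p6=T p7=T
That's 4 in total.

4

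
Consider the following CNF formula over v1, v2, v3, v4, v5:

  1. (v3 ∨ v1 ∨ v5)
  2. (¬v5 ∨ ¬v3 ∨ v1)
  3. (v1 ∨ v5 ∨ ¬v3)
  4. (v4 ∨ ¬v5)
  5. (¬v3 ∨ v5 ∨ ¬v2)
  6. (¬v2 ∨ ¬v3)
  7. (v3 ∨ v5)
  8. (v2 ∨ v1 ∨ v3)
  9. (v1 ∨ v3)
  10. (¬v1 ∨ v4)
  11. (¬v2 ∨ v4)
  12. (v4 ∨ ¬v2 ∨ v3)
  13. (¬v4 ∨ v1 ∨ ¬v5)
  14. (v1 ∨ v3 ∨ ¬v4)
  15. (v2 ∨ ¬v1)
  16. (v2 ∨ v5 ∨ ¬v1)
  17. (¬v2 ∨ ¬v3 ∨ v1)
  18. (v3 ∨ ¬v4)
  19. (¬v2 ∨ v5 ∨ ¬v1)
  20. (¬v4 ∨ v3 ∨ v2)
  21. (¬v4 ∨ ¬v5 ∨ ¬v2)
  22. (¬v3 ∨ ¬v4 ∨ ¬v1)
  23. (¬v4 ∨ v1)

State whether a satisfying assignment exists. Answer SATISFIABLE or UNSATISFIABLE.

v1 = True:
  propagation gives v4=True, v2=True, v3=False; an empty clause results — contradiction.
v1 = False:
  propagation gives v3=True, v5=False; an empty clause results — contradiction.
Every branch closes, so no satisfying assignment exists.

UNSATISFIABLE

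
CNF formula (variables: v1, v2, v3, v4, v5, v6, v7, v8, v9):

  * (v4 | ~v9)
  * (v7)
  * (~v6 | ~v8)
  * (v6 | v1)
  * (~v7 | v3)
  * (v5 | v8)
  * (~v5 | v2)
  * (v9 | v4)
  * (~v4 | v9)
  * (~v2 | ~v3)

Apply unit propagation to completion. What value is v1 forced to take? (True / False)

True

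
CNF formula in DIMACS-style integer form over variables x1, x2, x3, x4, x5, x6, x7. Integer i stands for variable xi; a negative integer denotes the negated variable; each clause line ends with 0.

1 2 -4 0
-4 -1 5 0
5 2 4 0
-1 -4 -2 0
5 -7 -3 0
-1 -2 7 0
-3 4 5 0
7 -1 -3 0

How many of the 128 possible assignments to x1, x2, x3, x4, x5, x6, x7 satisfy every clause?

52

Split on x1, then x4.
  x1=T, x4=T: x6 free; 3 ways for (x2,x3,x5,x7) × 2^1 = 6.
  x1=T, x4=F: x6 free; 6 ways for (x2,x3,x5,x7) × 2^1 = 12.
  x1=F, x4=T: x6 free; 7 ways for (x2,x3,x5,x7) × 2^1 = 14.
  x1=F, x4=F: x6, x7 free; 5 ways for (x2,x3,x5) × 2^2 = 20.
Total: 6 + 12 + 14 + 20 = 52.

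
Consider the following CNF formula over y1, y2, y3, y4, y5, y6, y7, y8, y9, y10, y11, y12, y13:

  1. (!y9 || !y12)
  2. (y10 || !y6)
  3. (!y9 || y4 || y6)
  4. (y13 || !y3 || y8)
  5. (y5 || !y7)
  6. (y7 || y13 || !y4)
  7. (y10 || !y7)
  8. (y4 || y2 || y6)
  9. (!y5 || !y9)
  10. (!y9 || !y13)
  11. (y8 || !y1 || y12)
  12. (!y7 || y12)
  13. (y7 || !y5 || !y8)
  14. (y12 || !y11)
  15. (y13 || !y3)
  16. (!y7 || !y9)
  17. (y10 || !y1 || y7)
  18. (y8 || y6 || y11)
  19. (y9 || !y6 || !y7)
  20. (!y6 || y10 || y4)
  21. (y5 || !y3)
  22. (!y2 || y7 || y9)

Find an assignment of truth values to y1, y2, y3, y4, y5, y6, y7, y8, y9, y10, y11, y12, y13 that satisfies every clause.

y1=F, y2=F, y3=F, y4=F, y5=T, y6=T, y7=F, y8=F, y9=F, y10=T, y11=T, y12=T, y13=T

Pure literal: y1 appears only negated; assign y1 = False.
Pure literal: y3 appears only negated; assign y3 = False.
Try y2 = False.
Try y4 = False.
  then y6 is forced to True.
  then y10 is forced to True.
Branch on y5: take y5 = True.
  then y9 is forced to False.
  then y7 is forced to False.
  then y8 is forced to False.
For the remaining variables, y11 = True, y12 = True, y13 = True works.
Every clause has at least one true literal under this assignment.
Check each clause:
  1. (!y9 || !y12) — !y9 is true.
  2. (!y6 || y10) — y10 is true.
  3. (y6 || y4 || !y9) — y6 is true.
  4. (y8 || y13 || !y3) — y13 is true.
  5. (y5 || !y7) — !y7 is true.
  6. (y13 || !y4 || y7) — !y4 is true.
  7. (!y7 || y10) — !y7 is true.
  8. (y2 || y6 || y4) — y6 is true.
  9. (!y5 || !y9) — !y9 is true.
  10. (!y9 || !y13) — !y9 is true.
  11. (y12 || y8 || !y1) — y12 is true.
  12. (!y7 || y12) — !y7 is true.
  13. (!y5 || !y8 || y7) — !y8 is true.
  14. (!y11 || y12) — y12 is true.
  15. (!y3 || y13) — y13 is true.
  16. (!y9 || !y7) — !y7 is true.
  17. (!y1 || y7 || y10) — y10 is true.
  18. (y6 || y11 || y8) — y11 is true.
  19. (!y6 || y9 || !y7) — !y7 is true.
  20. (y4 || !y6 || y10) — y10 is true.
  21. (!y3 || y5) — !y3 is true.
  22. (!y2 || y7 || y9) — !y2 is true.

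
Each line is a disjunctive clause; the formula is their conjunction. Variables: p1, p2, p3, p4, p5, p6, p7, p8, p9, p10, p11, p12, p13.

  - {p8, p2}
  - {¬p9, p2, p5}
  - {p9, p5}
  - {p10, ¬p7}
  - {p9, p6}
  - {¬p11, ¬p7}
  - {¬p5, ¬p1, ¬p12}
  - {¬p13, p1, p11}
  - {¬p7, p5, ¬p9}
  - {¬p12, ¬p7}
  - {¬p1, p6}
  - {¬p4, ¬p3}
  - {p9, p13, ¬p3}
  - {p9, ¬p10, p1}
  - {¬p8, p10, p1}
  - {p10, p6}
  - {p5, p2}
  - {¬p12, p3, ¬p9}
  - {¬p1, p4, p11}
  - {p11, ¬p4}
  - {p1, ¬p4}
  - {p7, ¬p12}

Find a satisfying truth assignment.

p1=0  p2=1  p3=0  p4=0  p5=1  p6=1  p7=0  p8=0  p9=1  p10=0  p11=0  p12=0  p13=0

Check each clause:
  1. {p2, p8} — p2 is true.
  2. {p2, p5, ¬p9} — p2 is true.
  3. {p9, p5} — p9 is true.
  4. {¬p7, p10} — ¬p7 is true.
  5. {p9, p6} — p9 is true.
  6. {¬p11, ¬p7} — ¬p7 is true.
  7. {¬p1, ¬p5, ¬p12} — ¬p12 is true.
  8. {p11, p1, ¬p13} — ¬p13 is true.
  9. {p5, ¬p9, ¬p7} — ¬p7 is true.
  10. {¬p7, ¬p12} — ¬p7 is true.
  11. {¬p1, p6} — ¬p1 is true.
  12. {¬p3, ¬p4} — ¬p4 is true.
  13. {p9, p13, ¬p3} — p9 is true.
  14. {¬p10, p9, p1} — p9 is true.
  15. {¬p8, p10, p1} — ¬p8 is true.
  16. {p10, p6} — p6 is true.
  17. {p5, p2} — p2 is true.
  18. {¬p9, p3, ¬p12} — ¬p12 is true.
  19. {p4, p11, ¬p1} — ¬p1 is true.
  20. {p11, ¬p4} — ¬p4 is true.
  21. {¬p4, p1} — ¬p4 is true.
  22. {p7, ¬p12} — ¬p12 is true.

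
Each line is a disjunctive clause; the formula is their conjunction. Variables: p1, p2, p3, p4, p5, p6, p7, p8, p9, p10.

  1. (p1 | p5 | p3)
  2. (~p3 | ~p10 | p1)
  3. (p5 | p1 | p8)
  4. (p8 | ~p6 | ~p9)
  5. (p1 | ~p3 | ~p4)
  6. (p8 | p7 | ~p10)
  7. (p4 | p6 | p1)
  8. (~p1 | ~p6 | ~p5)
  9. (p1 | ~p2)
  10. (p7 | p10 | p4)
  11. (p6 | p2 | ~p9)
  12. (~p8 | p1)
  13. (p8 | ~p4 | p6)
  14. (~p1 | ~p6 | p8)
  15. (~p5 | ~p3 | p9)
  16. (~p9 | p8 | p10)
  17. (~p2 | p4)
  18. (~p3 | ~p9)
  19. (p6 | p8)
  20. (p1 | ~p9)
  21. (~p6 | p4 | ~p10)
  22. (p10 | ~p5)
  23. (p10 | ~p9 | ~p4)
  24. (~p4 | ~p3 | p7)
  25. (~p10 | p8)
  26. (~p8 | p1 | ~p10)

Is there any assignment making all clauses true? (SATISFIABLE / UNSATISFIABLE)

SATISFIABLE

p7 occurs only positively in the remaining clauses — set p7 = True.
Set p1 = True and propagate.
Branch on p2: take p2 = True.
  then p4 is forced to True.
For the remaining variables, p3 = False, p5 = False, p6 = False, p8 = True, p9 = False, p10 = True works.
Every clause has at least one true literal under this assignment.
So p1 = True, p2 = True, p3 = False, p4 = True, p5 = False, p6 = False, p7 = True, p8 = True, p9 = False, p10 = True is a satisfying assignment.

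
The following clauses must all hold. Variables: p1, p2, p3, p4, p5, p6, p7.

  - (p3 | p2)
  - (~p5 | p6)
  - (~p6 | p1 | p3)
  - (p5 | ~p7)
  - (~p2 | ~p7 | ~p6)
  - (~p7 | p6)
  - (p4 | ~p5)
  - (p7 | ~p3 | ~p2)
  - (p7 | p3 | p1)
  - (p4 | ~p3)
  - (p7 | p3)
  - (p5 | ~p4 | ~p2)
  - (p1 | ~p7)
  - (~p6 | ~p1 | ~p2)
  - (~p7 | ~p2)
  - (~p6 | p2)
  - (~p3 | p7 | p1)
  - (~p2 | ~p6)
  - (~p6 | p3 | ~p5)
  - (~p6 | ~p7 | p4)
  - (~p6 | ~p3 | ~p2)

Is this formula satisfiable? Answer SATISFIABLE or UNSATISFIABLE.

SATISFIABLE

Set p1 = True and propagate.
Set p2 = False and propagate.
  then p3 is forced to True.
  then p4 is forced to True.
  then p6 is forced to False.
  then p5 is forced to False.
  then p7 is forced to False.
So p1 = True, p2 = False, p3 = True, p4 = True, p5 = False, p6 = False, p7 = False is a satisfying assignment.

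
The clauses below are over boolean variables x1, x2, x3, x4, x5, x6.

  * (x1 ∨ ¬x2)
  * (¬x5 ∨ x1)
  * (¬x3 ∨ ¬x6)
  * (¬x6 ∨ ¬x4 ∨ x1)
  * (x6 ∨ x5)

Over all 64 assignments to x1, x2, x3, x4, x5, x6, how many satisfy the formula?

17

Split on x1, then x6.
  x1=1, x6=1: forces x3=0; x2, x4, x5 free → 2^3 = 8.
  x1=1, x6=0: forces x5=1; x2, x3, x4 free → 2^3 = 8.
  x1=0, x6=1: remaining (x2,x3,x4,x5) ∈ {(0,0,0,0)} — 1.
  x1=0, x6=0: a clause becomes empty — 0.
Total: 8 + 8 + 1 + 0 = 17.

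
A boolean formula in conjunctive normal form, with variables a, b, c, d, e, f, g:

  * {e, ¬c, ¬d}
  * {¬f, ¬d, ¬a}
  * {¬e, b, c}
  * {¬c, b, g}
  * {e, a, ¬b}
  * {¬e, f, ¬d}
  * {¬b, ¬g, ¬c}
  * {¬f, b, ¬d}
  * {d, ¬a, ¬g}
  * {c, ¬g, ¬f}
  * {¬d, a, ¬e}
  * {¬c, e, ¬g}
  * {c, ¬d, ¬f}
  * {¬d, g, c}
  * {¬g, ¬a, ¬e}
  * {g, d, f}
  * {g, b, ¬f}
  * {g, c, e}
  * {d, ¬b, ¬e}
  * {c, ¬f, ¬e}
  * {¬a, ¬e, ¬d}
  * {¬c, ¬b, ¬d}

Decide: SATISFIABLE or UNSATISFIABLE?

Set a = True and propagate.
Branch on b: take b = False.
The remaining clauses are satisfied by c = False, d = True, e = False, f = False, g = True.
So a=True  b=False  c=False  d=True  e=False  f=False  g=True is a satisfying assignment.

SATISFIABLE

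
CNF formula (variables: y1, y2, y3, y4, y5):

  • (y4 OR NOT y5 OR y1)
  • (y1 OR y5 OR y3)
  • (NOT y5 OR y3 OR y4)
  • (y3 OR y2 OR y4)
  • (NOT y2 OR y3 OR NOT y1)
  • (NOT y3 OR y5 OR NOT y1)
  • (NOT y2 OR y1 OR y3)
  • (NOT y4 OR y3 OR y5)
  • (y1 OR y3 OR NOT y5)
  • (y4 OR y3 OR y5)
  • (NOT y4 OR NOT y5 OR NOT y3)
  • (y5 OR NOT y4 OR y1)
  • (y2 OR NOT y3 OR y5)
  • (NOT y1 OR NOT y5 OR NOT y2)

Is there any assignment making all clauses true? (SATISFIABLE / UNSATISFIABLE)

SATISFIABLE

Branch on y1: take y1 = True.
For the remaining variables, y2 = False, y3 = False, y4 = True, y5 = True works.
Every clause has at least one true literal under this assignment.
So y1=T, y2=F, y3=F, y4=T, y5=T is a satisfying assignment.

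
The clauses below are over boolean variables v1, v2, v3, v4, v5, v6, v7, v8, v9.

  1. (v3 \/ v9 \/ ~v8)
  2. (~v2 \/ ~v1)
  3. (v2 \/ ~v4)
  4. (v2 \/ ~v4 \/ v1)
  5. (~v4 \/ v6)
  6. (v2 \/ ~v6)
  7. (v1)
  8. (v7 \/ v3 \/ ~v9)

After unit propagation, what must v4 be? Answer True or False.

False

(v1) stands alone — v1 = True.
(~v2 \/ ~v1) with v1 = True leaves only ~v2, so v2 = False.
(~v4 \/ v2) with v2 = False leaves only ~v4, so v4 = False.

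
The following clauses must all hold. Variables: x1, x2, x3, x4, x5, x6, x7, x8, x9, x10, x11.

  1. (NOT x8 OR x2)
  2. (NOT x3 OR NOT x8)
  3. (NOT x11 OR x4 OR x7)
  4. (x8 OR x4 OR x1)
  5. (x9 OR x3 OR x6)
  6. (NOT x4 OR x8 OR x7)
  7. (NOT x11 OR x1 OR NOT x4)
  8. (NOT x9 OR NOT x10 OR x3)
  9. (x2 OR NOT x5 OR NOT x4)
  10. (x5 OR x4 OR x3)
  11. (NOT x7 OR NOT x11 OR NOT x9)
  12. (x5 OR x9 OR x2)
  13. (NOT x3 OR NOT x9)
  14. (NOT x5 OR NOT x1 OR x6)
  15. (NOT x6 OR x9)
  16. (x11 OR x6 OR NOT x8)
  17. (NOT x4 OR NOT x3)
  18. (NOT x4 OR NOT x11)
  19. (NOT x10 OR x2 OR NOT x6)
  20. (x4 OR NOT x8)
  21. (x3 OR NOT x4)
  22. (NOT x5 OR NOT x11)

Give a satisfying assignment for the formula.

x1=T, x2=F, x3=F, x4=F, x5=T, x6=T, x7=F, x8=F, x9=T, x10=F, x11=F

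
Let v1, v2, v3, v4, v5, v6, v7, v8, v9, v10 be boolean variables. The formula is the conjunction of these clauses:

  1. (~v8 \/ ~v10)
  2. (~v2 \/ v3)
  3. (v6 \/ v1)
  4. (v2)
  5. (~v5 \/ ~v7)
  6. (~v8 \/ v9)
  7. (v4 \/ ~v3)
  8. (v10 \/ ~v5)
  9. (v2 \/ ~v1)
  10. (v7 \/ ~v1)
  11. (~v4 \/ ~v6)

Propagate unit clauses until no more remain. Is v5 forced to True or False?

False

(v2) stands alone — v2 = True.
In (v3 \/ ~v2), ~v2 is now false; v3 must hold, so v3 = True.
(v4 \/ ~v3): since v3 = True, the clause reduces to (v4). v4 = True.
From (~v4 \/ ~v6) and v4 = True: v6 = False.
(v6 \/ v1): since v6 = False, the clause reduces to (v1). v1 = True.
From (~v1 \/ v7) and v1 = True: v7 = True.
From (~v7 \/ ~v5) and v7 = True: v5 = False.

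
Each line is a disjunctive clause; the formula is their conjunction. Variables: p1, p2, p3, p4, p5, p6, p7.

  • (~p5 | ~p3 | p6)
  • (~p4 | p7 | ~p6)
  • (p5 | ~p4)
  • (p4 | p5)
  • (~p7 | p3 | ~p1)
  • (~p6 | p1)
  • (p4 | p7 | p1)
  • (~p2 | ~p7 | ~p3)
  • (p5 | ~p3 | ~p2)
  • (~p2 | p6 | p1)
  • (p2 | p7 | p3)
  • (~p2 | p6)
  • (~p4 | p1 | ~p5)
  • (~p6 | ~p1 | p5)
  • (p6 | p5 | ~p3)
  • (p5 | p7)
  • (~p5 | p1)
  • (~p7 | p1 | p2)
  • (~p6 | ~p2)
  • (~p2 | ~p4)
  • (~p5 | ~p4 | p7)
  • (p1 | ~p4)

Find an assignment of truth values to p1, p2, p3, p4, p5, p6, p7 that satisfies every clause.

Try p1 = True.
Branch on p2: take p2 = False.
Branch on p3: take p3 = True.
The remaining clauses are satisfied by p4 = False, p5 = True, p6 = True, p7 = False.
Every clause has at least one true literal under this assignment.

p1 = 1  p2 = 0  p3 = 1  p4 = 0  p5 = 1  p6 = 1  p7 = 0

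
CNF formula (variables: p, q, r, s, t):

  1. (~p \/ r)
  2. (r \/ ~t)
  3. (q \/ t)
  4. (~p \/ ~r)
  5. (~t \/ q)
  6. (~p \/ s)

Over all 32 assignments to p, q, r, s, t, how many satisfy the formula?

6

Satisfying assignments:
  p=F q=T r=F s=F t=F
  p=F q=T r=F s=T t=F
  p=F q=T r=T s=F t=F
  p=F q=T r=T s=F t=T
  p=F q=T r=T s=T t=F
  p=F q=T r=T s=T t=T
That's 6 in total.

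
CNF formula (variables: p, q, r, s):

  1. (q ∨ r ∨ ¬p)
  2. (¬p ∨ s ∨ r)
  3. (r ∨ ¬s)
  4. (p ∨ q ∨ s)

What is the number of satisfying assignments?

8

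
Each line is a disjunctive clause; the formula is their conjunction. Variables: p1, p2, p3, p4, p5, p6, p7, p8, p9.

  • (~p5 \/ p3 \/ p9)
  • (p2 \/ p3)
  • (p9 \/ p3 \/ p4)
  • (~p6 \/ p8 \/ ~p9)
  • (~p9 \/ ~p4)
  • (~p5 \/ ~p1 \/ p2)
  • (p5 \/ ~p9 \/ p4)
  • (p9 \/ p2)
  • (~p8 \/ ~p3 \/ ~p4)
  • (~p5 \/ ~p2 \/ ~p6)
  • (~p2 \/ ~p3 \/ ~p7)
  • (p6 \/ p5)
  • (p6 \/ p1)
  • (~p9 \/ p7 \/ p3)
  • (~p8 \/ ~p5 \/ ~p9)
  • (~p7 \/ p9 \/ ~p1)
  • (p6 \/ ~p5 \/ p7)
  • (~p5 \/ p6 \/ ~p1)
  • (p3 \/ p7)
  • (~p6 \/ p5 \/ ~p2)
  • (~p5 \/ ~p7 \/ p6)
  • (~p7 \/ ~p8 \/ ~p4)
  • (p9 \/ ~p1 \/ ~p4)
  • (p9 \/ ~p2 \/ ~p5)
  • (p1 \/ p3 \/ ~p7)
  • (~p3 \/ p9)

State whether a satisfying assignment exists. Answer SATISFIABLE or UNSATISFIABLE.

UNSATISFIABLE

p9 = True:
  propagation gives p4=False, p5=True, p8=False, p6=False; an empty clause results — contradiction.
p9 = False:
  propagation gives p2=True, p5=False, p6=True; an empty clause results — contradiction.
Every branch closes, so no satisfying assignment exists.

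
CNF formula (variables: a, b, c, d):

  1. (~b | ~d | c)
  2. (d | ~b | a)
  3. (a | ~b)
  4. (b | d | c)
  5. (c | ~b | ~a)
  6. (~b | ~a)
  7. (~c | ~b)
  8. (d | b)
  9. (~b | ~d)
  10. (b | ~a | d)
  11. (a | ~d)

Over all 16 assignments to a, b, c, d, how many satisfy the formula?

The models are:
  a=T b=F c=F d=T
  a=T b=F c=T d=T
That's 2 in total.

2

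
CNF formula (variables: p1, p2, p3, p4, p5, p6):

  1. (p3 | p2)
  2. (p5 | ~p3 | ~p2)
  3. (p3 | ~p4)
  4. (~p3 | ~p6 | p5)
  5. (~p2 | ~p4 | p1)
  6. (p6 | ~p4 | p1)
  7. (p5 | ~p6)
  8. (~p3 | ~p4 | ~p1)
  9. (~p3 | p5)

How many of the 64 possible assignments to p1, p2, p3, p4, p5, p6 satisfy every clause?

Split on p3, then p4.
  p3=1, p4=1: remaining (p1,p2,p5,p6) ∈ {(0,0,1,1)} — 1.
  p3=1, p4=0: forces p5=1; p1, p2, p6 free → 2^3 = 8.
  p3=0, p4=1: a clause becomes empty — 0.
  p3=0, p4=0: p1 free; 3 ways for (p2,p5,p6) × 2^1 = 6.
Total: 1 + 8 + 0 + 6 = 15.

15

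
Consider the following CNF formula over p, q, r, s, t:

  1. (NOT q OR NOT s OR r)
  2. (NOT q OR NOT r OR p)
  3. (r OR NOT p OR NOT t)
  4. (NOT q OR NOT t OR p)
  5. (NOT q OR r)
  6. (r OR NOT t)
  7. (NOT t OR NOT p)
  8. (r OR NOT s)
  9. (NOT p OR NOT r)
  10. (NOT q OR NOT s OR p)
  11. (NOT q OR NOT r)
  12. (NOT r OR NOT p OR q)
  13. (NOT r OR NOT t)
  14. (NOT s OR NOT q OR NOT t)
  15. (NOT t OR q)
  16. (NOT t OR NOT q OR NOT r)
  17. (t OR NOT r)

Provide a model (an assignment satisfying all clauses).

Pure literal: s appears only negated; assign s = False.
Try p = False.
Try q = False.
  then t is forced to False.
  then r is forced to False.

p = F  q = F  r = F  s = F  t = F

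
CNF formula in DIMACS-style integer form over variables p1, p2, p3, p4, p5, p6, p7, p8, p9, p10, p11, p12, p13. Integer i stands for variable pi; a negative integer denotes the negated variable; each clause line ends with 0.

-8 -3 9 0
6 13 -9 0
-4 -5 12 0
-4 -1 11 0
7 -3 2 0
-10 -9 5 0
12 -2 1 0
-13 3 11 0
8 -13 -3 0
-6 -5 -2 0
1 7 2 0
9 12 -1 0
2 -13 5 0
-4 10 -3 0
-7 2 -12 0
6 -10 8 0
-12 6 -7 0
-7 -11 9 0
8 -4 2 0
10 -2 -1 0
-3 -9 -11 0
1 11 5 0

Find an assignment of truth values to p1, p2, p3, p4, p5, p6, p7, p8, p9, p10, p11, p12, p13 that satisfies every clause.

p1=0, p2=1, p3=0, p4=1, p5=1, p6=0, p7=0, p8=1, p9=1, p10=0, p11=1, p12=1, p13=1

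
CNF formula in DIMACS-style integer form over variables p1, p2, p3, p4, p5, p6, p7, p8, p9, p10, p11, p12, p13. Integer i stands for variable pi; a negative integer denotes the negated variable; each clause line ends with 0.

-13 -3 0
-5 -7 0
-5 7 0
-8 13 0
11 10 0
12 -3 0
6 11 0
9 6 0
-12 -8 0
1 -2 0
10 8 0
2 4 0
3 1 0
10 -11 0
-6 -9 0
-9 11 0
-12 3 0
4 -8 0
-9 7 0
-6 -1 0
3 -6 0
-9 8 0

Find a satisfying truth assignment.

Pure literal: p4 appears only positively; assign p4 = True.
p5 occurs only negated in the remaining clauses — set p5 = False.
Set p1 = True and propagate.
  then p6 is forced to False.
  then p11 is forced to True.
  then p9 is forced to True.
  then p10 is forced to True.
  then p7 is forced to True.
  then p8 is forced to True.
  then p13 is forced to True.
  then p3 is forced to False.
  then p12 is forced to False.
p2 is now unconstrained; take p2 = False.
Every clause has at least one true literal under this assignment.
Check each clause:
  1. (!p13 || !p3) — !p3 is true.
  2. (!p5 || !p7) — !p5 is true.
  3. (p7 || !p5) — !p5 is true.
  4. (!p8 || p13) — p13 is true.
  5. (p11 || p10) — p10 is true.
  6. (p12 || !p3) — !p3 is true.
  7. (p11 || p6) — p11 is true.
  8. (p6 || p9) — p9 is true.
  9. (!p8 || !p12) — !p12 is true.
  10. (!p2 || p1) — p1 is true.
  11. (p10 || p8) — p8 is true.
  12. (p2 || p4) — p4 is true.
  13. (p3 || p1) — p1 is true.
  14. (!p11 || p10) — p10 is true.
  15. (!p9 || !p6) — !p6 is true.
  16. (!p9 || p11) — p11 is true.
  17. (!p12 || p3) — !p12 is true.
  18. (!p8 || p4) — p4 is true.
  19. (p7 || !p9) — p7 is true.
  20. (!p1 || !p6) — !p6 is true.
  21. (!p6 || p3) — !p6 is true.
  22. (p8 || !p9) — p8 is true.

p1 = True  p2 = False  p3 = False  p4 = True  p5 = False  p6 = False  p7 = True  p8 = True  p9 = True  p10 = True  p11 = True  p12 = False  p13 = True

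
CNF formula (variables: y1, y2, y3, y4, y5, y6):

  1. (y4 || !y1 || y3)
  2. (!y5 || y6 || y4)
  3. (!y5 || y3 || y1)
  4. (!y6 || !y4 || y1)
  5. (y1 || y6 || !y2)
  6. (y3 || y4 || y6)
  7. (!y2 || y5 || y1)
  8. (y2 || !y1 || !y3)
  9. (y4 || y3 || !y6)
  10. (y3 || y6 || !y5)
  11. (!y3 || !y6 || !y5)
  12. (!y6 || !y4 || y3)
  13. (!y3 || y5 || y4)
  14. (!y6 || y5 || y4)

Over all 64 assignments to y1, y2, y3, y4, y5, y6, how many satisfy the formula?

8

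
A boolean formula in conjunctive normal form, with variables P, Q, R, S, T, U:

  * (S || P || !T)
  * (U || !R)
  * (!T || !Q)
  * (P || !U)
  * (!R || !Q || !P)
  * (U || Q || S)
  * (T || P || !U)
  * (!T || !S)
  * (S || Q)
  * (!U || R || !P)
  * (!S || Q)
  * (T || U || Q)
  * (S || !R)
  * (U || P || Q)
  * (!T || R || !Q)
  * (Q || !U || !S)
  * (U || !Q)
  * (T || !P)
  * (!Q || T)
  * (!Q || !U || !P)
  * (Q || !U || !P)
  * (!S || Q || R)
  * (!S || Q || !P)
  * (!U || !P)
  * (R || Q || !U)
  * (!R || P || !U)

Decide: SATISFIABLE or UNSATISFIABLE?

Q = True:
  propagation gives T=False; an empty clause results — contradiction.
Q = False:
  propagation gives S=True; an empty clause results — contradiction.
Every branch closes, so no satisfying assignment exists.

UNSATISFIABLE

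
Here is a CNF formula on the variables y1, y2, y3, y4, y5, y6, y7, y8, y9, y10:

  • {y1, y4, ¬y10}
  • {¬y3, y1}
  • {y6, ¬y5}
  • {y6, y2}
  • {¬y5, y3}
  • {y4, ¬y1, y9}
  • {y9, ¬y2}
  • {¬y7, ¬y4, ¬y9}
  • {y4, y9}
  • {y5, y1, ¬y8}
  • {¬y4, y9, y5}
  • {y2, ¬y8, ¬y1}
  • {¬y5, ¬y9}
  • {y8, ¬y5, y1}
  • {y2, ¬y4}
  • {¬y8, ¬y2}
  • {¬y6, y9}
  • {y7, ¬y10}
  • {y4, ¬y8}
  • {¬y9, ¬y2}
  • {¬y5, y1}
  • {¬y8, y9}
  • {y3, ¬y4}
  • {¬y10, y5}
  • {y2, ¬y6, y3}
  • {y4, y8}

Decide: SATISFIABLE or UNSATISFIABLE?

UNSATISFIABLE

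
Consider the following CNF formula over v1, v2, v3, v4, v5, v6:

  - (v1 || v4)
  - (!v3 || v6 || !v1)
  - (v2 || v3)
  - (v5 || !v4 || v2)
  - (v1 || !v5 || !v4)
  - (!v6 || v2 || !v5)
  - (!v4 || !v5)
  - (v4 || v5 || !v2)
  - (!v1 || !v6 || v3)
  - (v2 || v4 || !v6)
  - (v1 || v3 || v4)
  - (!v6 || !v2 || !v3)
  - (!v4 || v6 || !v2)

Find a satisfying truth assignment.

v1 = True  v2 = True  v3 = False  v4 = False  v5 = True  v6 = False

Check each clause:
  1. (v4 || v1) — v1 is true.
  2. (v6 || !v1 || !v3) — !v3 is true.
  3. (v3 || v2) — v2 is true.
  4. (v2 || v5 || !v4) — v2 is true.
  5. (!v4 || v1 || !v5) — v1 is true.
  6. (v2 || !v6 || !v5) — v2 is true.
  7. (!v4 || !v5) — !v4 is true.
  8. (v4 || !v2 || v5) — v5 is true.
  9. (v3 || !v1 || !v6) — !v6 is true.
  10. (v4 || v2 || !v6) — v2 is true.
  11. (v3 || v4 || v1) — v1 is true.
  12. (!v2 || !v3 || !v6) — !v6 is true.
  13. (v6 || !v2 || !v4) — !v4 is true.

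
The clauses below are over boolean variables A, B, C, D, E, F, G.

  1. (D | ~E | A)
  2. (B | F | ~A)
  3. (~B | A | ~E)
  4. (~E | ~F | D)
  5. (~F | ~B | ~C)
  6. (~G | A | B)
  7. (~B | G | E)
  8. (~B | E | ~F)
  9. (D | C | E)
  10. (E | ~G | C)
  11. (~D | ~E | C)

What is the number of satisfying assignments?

25

Split on E, then B.
  E=1, B=1: G free; 3 ways for (A,C,D,F) × 2^1 = 6.
  E=1, B=0: remaining (A,C,D,F,G) ∈ {(0,1,1,0,0); (0,1,1,1,0); (1,1,1,1,0); (1,1,1,1,1)} — 4.
  E=0, B=1: remaining (A,C,D,F,G) ∈ {(0,1,0,0,1); (0,1,1,0,1); (1,1,0,0,1); (1,1,1,0,1)} — 4.
  E=0, B=0: 11 of the 32 assignments to (A,C,D,F,G) work.
Total: 6 + 4 + 4 + 11 = 25.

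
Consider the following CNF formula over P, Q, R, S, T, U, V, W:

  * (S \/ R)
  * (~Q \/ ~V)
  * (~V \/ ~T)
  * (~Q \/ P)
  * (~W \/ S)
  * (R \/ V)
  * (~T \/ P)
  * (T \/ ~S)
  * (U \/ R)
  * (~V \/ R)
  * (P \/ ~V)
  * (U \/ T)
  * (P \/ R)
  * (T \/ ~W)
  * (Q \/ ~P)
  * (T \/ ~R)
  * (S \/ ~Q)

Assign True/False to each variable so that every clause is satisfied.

P = True, Q = True, R = True, S = True, T = True, U = False, V = False, W = False

Check each clause:
  1. (R \/ S) — R is true.
  2. (~Q \/ ~V) — ~V is true.
  3. (~V \/ ~T) — ~V is true.
  4. (~Q \/ P) — P is true.
  5. (S \/ ~W) — ~W is true.
  6. (R \/ V) — R is true.
  7. (P \/ ~T) — P is true.
  8. (~S \/ T) — T is true.
  9. (R \/ U) — R is true.
  10. (~V \/ R) — ~V is true.
  11. (~V \/ P) — ~V is true.
  12. (U \/ T) — T is true.
  13. (R \/ P) — P is true.
  14. (~W \/ T) — ~W is true.
  15. (Q \/ ~P) — Q is true.
  16. (T \/ ~R) — T is true.
  17. (S \/ ~Q) — S is true.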